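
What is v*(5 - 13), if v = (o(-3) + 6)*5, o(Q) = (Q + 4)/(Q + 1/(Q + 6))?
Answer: -225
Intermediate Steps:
o(Q) = (4 + Q)/(Q + 1/(6 + Q))
v = 225/8 (v = ((24 + (-3)² + 10*(-3))/(1 + (-3)² + 6*(-3)) + 6)*5 = ((24 + 9 - 30)/(1 + 9 - 18) + 6)*5 = (3/(-8) + 6)*5 = (-⅛*3 + 6)*5 = (-3/8 + 6)*5 = (45/8)*5 = 225/8 ≈ 28.125)
v*(5 - 13) = 225*(5 - 13)/8 = (225/8)*(-8) = -225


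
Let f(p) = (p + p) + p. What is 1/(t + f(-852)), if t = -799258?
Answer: -1/801814 ≈ -1.2472e-6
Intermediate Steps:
f(p) = 3*p (f(p) = 2*p + p = 3*p)
1/(t + f(-852)) = 1/(-799258 + 3*(-852)) = 1/(-799258 - 2556) = 1/(-801814) = -1/801814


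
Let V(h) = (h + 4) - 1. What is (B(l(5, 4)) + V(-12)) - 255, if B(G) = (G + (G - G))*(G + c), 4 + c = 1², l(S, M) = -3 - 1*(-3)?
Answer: -264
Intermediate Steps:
l(S, M) = 0 (l(S, M) = -3 + 3 = 0)
c = -3 (c = -4 + 1² = -4 + 1 = -3)
V(h) = 3 + h (V(h) = (4 + h) - 1 = 3 + h)
B(G) = G*(-3 + G) (B(G) = (G + (G - G))*(G - 3) = (G + 0)*(-3 + G) = G*(-3 + G))
(B(l(5, 4)) + V(-12)) - 255 = (0*(-3 + 0) + (3 - 12)) - 255 = (0*(-3) - 9) - 255 = (0 - 9) - 255 = -9 - 255 = -264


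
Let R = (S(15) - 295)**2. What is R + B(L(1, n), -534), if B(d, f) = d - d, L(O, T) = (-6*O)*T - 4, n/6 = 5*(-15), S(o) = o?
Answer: 78400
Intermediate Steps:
n = -450 (n = 6*(5*(-15)) = 6*(-75) = -450)
L(O, T) = -4 - 6*O*T (L(O, T) = -6*O*T - 4 = -4 - 6*O*T)
B(d, f) = 0
R = 78400 (R = (15 - 295)**2 = (-280)**2 = 78400)
R + B(L(1, n), -534) = 78400 + 0 = 78400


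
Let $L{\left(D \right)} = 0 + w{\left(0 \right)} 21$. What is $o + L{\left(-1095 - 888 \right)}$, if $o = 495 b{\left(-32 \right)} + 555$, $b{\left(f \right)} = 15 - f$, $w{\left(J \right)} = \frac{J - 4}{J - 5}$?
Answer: $\frac{119184}{5} \approx 23837.0$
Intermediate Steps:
$w{\left(J \right)} = \frac{-4 + J}{-5 + J}$
$o = 23820$ ($o = 495 \left(15 - -32\right) + 555 = 495 \left(15 + 32\right) + 555 = 495 \cdot 47 + 555 = 23265 + 555 = 23820$)
$L{\left(D \right)} = \frac{84}{5}$ ($L{\left(D \right)} = 0 + \frac{-4 + 0}{-5 + 0} \cdot 21 = 0 + \frac{1}{-5} \left(-4\right) 21 = 0 + \left(- \frac{1}{5}\right) \left(-4\right) 21 = 0 + \frac{4}{5} \cdot 21 = 0 + \frac{84}{5} = \frac{84}{5}$)
$o + L{\left(-1095 - 888 \right)} = 23820 + \frac{84}{5} = \frac{119184}{5}$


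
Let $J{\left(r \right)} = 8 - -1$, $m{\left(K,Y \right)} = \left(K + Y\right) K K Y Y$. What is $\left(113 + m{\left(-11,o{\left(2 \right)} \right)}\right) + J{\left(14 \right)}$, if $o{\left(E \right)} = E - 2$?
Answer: $122$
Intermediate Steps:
$o{\left(E \right)} = -2 + E$
$m{\left(K,Y \right)} = K^{2} Y^{2} \left(K + Y\right)$ ($m{\left(K,Y \right)} = K \left(K + Y\right) K Y Y = K^{2} \left(K + Y\right) Y Y = Y K^{2} \left(K + Y\right) Y = K^{2} Y^{2} \left(K + Y\right)$)
$J{\left(r \right)} = 9$ ($J{\left(r \right)} = 8 + 1 = 9$)
$\left(113 + m{\left(-11,o{\left(2 \right)} \right)}\right) + J{\left(14 \right)} = \left(113 + \left(-11\right)^{2} \left(-2 + 2\right)^{2} \left(-11 + \left(-2 + 2\right)\right)\right) + 9 = \left(113 + 121 \cdot 0^{2} \left(-11 + 0\right)\right) + 9 = \left(113 + 121 \cdot 0 \left(-11\right)\right) + 9 = \left(113 + 0\right) + 9 = 113 + 9 = 122$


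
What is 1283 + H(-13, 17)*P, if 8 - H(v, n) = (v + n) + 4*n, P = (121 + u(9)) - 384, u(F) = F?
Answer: 17539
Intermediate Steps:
P = -254 (P = (121 + 9) - 384 = 130 - 384 = -254)
H(v, n) = 8 - v - 5*n (H(v, n) = 8 - ((v + n) + 4*n) = 8 - ((n + v) + 4*n) = 8 - (v + 5*n) = 8 + (-v - 5*n) = 8 - v - 5*n)
1283 + H(-13, 17)*P = 1283 + (8 - 1*(-13) - 5*17)*(-254) = 1283 + (8 + 13 - 85)*(-254) = 1283 - 64*(-254) = 1283 + 16256 = 17539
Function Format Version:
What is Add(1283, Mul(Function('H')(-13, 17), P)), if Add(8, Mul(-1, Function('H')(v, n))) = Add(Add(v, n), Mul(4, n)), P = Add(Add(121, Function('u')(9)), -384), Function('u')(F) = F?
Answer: 17539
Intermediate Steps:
P = -254 (P = Add(Add(121, 9), -384) = Add(130, -384) = -254)
Function('H')(v, n) = Add(8, Mul(-1, v), Mul(-5, n)) (Function('H')(v, n) = Add(8, Mul(-1, Add(Add(v, n), Mul(4, n)))) = Add(8, Mul(-1, Add(Add(n, v), Mul(4, n)))) = Add(8, Mul(-1, Add(v, Mul(5, n)))) = Add(8, Add(Mul(-1, v), Mul(-5, n))) = Add(8, Mul(-1, v), Mul(-5, n)))
Add(1283, Mul(Function('H')(-13, 17), P)) = Add(1283, Mul(Add(8, Mul(-1, -13), Mul(-5, 17)), -254)) = Add(1283, Mul(Add(8, 13, -85), -254)) = Add(1283, Mul(-64, -254)) = Add(1283, 16256) = 17539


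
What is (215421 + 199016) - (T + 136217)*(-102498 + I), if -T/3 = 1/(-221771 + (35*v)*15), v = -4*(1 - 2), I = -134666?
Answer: 7096731531996267/219671 ≈ 3.2306e+10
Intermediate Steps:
v = 4 (v = -4*(-1) = 4)
T = 3/219671 (T = -3/(-221771 + (35*4)*15) = -3/(-221771 + 140*15) = -3/(-221771 + 2100) = -3/(-219671) = -3*(-1/219671) = 3/219671 ≈ 1.3657e-5)
(215421 + 199016) - (T + 136217)*(-102498 + I) = (215421 + 199016) - (3/219671 + 136217)*(-102498 - 134666) = 414437 - 29922924610*(-237164)/219671 = 414437 - 1*(-7096640492206040/219671) = 414437 + 7096640492206040/219671 = 7096731531996267/219671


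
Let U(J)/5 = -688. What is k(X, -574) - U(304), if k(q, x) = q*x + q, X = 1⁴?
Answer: 2867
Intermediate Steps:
X = 1
U(J) = -3440 (U(J) = 5*(-688) = -3440)
k(q, x) = q + q*x
k(X, -574) - U(304) = 1*(1 - 574) - 1*(-3440) = 1*(-573) + 3440 = -573 + 3440 = 2867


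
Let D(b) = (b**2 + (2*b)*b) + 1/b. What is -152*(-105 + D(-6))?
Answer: -1292/3 ≈ -430.67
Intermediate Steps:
D(b) = 1/b + 3*b**2 (D(b) = (b**2 + 2*b**2) + 1/b = 3*b**2 + 1/b = 1/b + 3*b**2)
-152*(-105 + D(-6)) = -152*(-105 + (1 + 3*(-6)**3)/(-6)) = -152*(-105 - (1 + 3*(-216))/6) = -152*(-105 - (1 - 648)/6) = -152*(-105 - 1/6*(-647)) = -152*(-105 + 647/6) = -152*17/6 = -1292/3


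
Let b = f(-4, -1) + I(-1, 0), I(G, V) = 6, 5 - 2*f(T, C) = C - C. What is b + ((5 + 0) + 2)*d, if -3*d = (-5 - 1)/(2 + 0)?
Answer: 31/2 ≈ 15.500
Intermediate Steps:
f(T, C) = 5/2 (f(T, C) = 5/2 - (C - C)/2 = 5/2 - ½*0 = 5/2 + 0 = 5/2)
d = 1 (d = -(-5 - 1)/(3*(2 + 0)) = -(-2)/2 = -⅓*(-3) = 1)
b = 17/2 (b = 5/2 + 6 = 17/2 ≈ 8.5000)
b + ((5 + 0) + 2)*d = 17/2 + ((5 + 0) + 2)*1 = 17/2 + (5 + 2)*1 = 17/2 + 7*1 = 17/2 + 7 = 31/2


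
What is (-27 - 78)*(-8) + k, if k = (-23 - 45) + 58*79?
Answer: 5354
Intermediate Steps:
k = 4514 (k = -68 + 4582 = 4514)
(-27 - 78)*(-8) + k = (-27 - 78)*(-8) + 4514 = -105*(-8) + 4514 = 840 + 4514 = 5354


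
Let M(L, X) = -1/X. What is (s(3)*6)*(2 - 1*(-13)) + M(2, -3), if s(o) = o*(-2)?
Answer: -1619/3 ≈ -539.67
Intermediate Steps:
s(o) = -2*o
(s(3)*6)*(2 - 1*(-13)) + M(2, -3) = (-2*3*6)*(2 - 1*(-13)) - 1/(-3) = (-6*6)*(2 + 13) - 1*(-⅓) = -36*15 + ⅓ = -540 + ⅓ = -1619/3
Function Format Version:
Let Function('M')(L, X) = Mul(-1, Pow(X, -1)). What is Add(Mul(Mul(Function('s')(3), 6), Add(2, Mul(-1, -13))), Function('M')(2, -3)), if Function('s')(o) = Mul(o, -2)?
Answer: Rational(-1619, 3) ≈ -539.67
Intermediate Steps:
Function('s')(o) = Mul(-2, o)
Add(Mul(Mul(Function('s')(3), 6), Add(2, Mul(-1, -13))), Function('M')(2, -3)) = Add(Mul(Mul(Mul(-2, 3), 6), Add(2, Mul(-1, -13))), Mul(-1, Pow(-3, -1))) = Add(Mul(Mul(-6, 6), Add(2, 13)), Mul(-1, Rational(-1, 3))) = Add(Mul(-36, 15), Rational(1, 3)) = Add(-540, Rational(1, 3)) = Rational(-1619, 3)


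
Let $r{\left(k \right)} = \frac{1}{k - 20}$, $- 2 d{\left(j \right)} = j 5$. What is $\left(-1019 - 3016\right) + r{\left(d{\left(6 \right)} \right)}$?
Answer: $- \frac{141226}{35} \approx -4035.0$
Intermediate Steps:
$d{\left(j \right)} = - \frac{5 j}{2}$ ($d{\left(j \right)} = - \frac{j 5}{2} = - \frac{5 j}{2}$)
$r{\left(k \right)} = \frac{1}{-20 + k}$
$\left(-1019 - 3016\right) + r{\left(d{\left(6 \right)} \right)} = \left(-1019 - 3016\right) + \frac{1}{-20 - 15} = -4035 + \frac{1}{-20 - 15} = -4035 + \frac{1}{-35} = -4035 - \frac{1}{35} = - \frac{141226}{35}$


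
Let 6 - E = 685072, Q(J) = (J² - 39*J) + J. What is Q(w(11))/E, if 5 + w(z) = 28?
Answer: 345/685066 ≈ 0.00050360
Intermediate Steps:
w(z) = 23 (w(z) = -5 + 28 = 23)
Q(J) = J² - 38*J
E = -685066 (E = 6 - 1*685072 = 6 - 685072 = -685066)
Q(w(11))/E = (23*(-38 + 23))/(-685066) = (23*(-15))*(-1/685066) = -345*(-1/685066) = 345/685066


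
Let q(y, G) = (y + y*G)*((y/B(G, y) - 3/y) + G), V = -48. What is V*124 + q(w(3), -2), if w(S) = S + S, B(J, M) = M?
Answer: -5943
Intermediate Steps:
w(S) = 2*S
q(y, G) = (y + G*y)*(1 + G - 3/y) (q(y, G) = (y + y*G)*((y/y - 3/y) + G) = (y + G*y)*((1 - 3/y) + G) = (y + G*y)*(1 + G - 3/y))
V*124 + q(w(3), -2) = -48*124 + (-3 + 2*3 - 3*(-2) + (2*3)*(-2)**2 + 2*(-2)*(2*3)) = -5952 + (-3 + 6 + 6 + 6*4 + 2*(-2)*6) = -5952 + (-3 + 6 + 6 + 24 - 24) = -5952 + 9 = -5943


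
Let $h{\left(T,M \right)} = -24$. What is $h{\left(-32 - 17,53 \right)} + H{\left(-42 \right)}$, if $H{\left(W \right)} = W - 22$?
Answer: $-88$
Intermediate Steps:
$H{\left(W \right)} = -22 + W$
$h{\left(-32 - 17,53 \right)} + H{\left(-42 \right)} = -24 - 64 = -88$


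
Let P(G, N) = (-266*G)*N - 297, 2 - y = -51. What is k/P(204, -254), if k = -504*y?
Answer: -8904/4594253 ≈ -0.0019381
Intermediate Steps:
y = 53 (y = 2 - 1*(-51) = 2 + 51 = 53)
P(G, N) = -297 - 266*G*N (P(G, N) = -266*G*N - 297 = -297 - 266*G*N)
k = -26712 (k = -504*53 = -26712)
k/P(204, -254) = -26712/(-297 - 266*204*(-254)) = -26712/(-297 + 13783056) = -26712/13782759 = -26712*1/13782759 = -8904/4594253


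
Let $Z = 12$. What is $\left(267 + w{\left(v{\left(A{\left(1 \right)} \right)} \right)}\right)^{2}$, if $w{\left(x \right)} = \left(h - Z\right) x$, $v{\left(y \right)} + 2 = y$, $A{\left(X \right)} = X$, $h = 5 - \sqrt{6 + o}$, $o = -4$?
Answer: $\left(274 + \sqrt{2}\right)^{2} \approx 75853.0$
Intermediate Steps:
$h = 5 - \sqrt{2}$ ($h = 5 - \sqrt{6 - 4} = 5 - \sqrt{2} \approx 3.5858$)
$v{\left(y \right)} = -2 + y$
$w{\left(x \right)} = x \left(-7 - \sqrt{2}\right)$ ($w{\left(x \right)} = \left(\left(5 - \sqrt{2}\right) - 12\right) x = \left(-7 - \sqrt{2}\right) x = x \left(-7 - \sqrt{2}\right)$)
$\left(267 + w{\left(v{\left(A{\left(1 \right)} \right)} \right)}\right)^{2} = \left(267 - \left(-2 + 1\right) \left(7 + \sqrt{2}\right)\right)^{2} = \left(267 - - (7 + \sqrt{2})\right)^{2} = \left(267 + \left(7 + \sqrt{2}\right)\right)^{2} = \left(274 + \sqrt{2}\right)^{2}$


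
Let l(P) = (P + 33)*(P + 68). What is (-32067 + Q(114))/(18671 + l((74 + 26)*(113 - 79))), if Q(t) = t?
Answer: -31953/11924315 ≈ -0.0026796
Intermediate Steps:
l(P) = (33 + P)*(68 + P)
(-32067 + Q(114))/(18671 + l((74 + 26)*(113 - 79))) = (-32067 + 114)/(18671 + (2244 + ((74 + 26)*(113 - 79))² + 101*((74 + 26)*(113 - 79)))) = -31953/(18671 + (2244 + (100*34)² + 101*(100*34))) = -31953/(18671 + (2244 + 3400² + 101*3400)) = -31953/(18671 + (2244 + 11560000 + 343400)) = -31953/(18671 + 11905644) = -31953/11924315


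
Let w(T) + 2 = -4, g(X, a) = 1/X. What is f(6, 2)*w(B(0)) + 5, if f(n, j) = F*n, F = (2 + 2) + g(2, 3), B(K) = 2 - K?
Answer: -157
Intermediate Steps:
w(T) = -6 (w(T) = -2 - 4 = -6)
F = 9/2 (F = (2 + 2) + 1/2 = 4 + ½ = 9/2 ≈ 4.5000)
f(n, j) = 9*n/2
f(6, 2)*w(B(0)) + 5 = ((9/2)*6)*(-6) + 5 = 27*(-6) + 5 = -162 + 5 = -157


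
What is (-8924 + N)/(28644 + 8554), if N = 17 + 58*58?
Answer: -5543/37198 ≈ -0.14901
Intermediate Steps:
N = 3381 (N = 17 + 3364 = 3381)
(-8924 + N)/(28644 + 8554) = (-8924 + 3381)/(28644 + 8554) = -5543/37198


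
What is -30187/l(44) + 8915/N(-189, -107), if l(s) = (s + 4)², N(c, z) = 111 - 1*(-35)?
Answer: 8066429/168192 ≈ 47.960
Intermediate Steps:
N(c, z) = 146 (N(c, z) = 111 + 35 = 146)
l(s) = (4 + s)²
-30187/l(44) + 8915/N(-189, -107) = -30187/(4 + 44)² + 8915/146 = -30187/(48²) + 8915*(1/146) = -30187/2304 + 8915/146 = 8066429/168192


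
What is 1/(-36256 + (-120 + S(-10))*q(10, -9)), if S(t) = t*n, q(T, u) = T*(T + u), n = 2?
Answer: -1/37656 ≈ -2.6556e-5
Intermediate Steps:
S(t) = 2*t (S(t) = t*2 = 2*t)
1/(-36256 + (-120 + S(-10))*q(10, -9)) = 1/(-36256 + (-120 + 2*(-10))*(10*(10 - 9))) = 1/(-36256 + (-120 - 20)*(10*1)) = 1/(-36256 - 140*10) = 1/(-36256 - 1400) = 1/(-37656) = -1/37656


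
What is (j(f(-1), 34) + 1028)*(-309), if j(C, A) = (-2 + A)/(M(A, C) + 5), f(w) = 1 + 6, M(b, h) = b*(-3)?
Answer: -30802356/97 ≈ -3.1755e+5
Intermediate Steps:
M(b, h) = -3*b
f(w) = 7
j(C, A) = (-2 + A)/(5 - 3*A) (j(C, A) = (-2 + A)/(-3*A + 5) = (-2 + A)/(5 - 3*A))
(j(f(-1), 34) + 1028)*(-309) = ((2 - 1*34)/(-5 + 3*34) + 1028)*(-309) = ((2 - 34)/(-5 + 102) + 1028)*(-309) = (-32/97 + 1028)*(-309) = (99684/97)*(-309) = -30802356/97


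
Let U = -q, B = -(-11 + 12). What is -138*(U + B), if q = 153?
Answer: 21252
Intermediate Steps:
B = -1 (B = -1*1 = -1)
U = -153 (U = -1*153 = -153)
-138*(U + B) = -138*(-153 - 1) = -138*(-154) = 21252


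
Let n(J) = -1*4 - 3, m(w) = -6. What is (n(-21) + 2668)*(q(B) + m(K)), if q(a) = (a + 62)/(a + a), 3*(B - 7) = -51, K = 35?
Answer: -114423/5 ≈ -22885.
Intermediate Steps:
B = -10 (B = 7 + (⅓)*(-51) = 7 - 17 = -10)
q(a) = (62 + a)/(2*a) (q(a) = (62 + a)/((2*a)) = (62 + a)*(1/(2*a)) = (62 + a)/(2*a))
n(J) = -7 (n(J) = -4 - 3 = -7)
(n(-21) + 2668)*(q(B) + m(K)) = (-7 + 2668)*((½)*(62 - 10)/(-10) - 6) = 2661*((½)*(-⅒)*52 - 6) = 2661*(-13/5 - 6) = 2661*(-43/5) = -114423/5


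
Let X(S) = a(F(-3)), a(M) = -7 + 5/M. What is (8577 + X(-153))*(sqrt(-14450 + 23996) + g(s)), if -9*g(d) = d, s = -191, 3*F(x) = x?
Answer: 545305/3 + 8565*sqrt(9546) ≈ 1.0186e+6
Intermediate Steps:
F(x) = x/3
X(S) = -12 (X(S) = -7 + 5/(((1/3)*(-3))) = -7 + 5/(-1) = -7 + 5*(-1) = -7 - 5 = -12)
g(d) = -d/9
(8577 + X(-153))*(sqrt(-14450 + 23996) + g(s)) = (8577 - 12)*(sqrt(-14450 + 23996) - 1/9*(-191)) = 8565*(sqrt(9546) + 191/9) = 8565*(191/9 + sqrt(9546)) = 545305/3 + 8565*sqrt(9546)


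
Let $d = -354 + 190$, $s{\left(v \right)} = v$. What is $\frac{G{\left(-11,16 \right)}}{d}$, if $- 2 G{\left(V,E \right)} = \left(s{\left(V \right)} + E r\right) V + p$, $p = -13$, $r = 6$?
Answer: $- \frac{237}{82} \approx -2.8902$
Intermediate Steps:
$d = -164$
$G{\left(V,E \right)} = \frac{13}{2} - \frac{V \left(V + 6 E\right)}{2}$ ($G{\left(V,E \right)} = - \frac{\left(V + E 6\right) V - 13}{2} = - \frac{\left(V + 6 E\right) V - 13}{2} = - \frac{V \left(V + 6 E\right) - 13}{2} = - \frac{-13 + V \left(V + 6 E\right)}{2} = \frac{13}{2} - \frac{V \left(V + 6 E\right)}{2}$)
$\frac{G{\left(-11,16 \right)}}{d} = \frac{\frac{13}{2} - \frac{\left(-11\right)^{2}}{2} - 48 \left(-11\right)}{-164} = \left(\frac{13}{2} - \frac{121}{2} + 528\right) \left(- \frac{1}{164}\right) = 474 \left(- \frac{1}{164}\right) = - \frac{237}{82}$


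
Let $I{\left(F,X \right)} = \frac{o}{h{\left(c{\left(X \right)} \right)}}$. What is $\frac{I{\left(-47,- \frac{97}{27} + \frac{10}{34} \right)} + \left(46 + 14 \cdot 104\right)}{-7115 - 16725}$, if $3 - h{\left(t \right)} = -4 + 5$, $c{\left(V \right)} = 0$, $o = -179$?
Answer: $- \frac{565}{9536} \approx -0.059249$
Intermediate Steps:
$h{\left(t \right)} = 2$ ($h{\left(t \right)} = 3 - \left(-4 + 5\right) = 3 - 1 = 2$)
$I{\left(F,X \right)} = - \frac{179}{2}$
$\frac{I{\left(-47,- \frac{97}{27} + \frac{10}{34} \right)} + \left(46 + 14 \cdot 104\right)}{-7115 - 16725} = \frac{- \frac{179}{2} + \left(46 + 14 \cdot 104\right)}{-7115 - 16725} = \frac{- \frac{179}{2} + \left(46 + 1456\right)}{-23840} = \left(- \frac{179}{2} + 1502\right) \left(- \frac{1}{23840}\right) = \frac{2825}{2} \left(- \frac{1}{23840}\right) = - \frac{565}{9536}$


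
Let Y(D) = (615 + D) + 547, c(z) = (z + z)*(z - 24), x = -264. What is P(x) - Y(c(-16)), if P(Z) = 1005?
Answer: -1437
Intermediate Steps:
c(z) = 2*z*(-24 + z) (c(z) = (2*z)*(-24 + z) = 2*z*(-24 + z))
Y(D) = 1162 + D
P(x) - Y(c(-16)) = 1005 - (1162 + 2*(-16)*(-24 - 16)) = 1005 - (1162 + 2*(-16)*(-40)) = 1005 - (1162 + 1280) = 1005 - 1*2442 = 1005 - 2442 = -1437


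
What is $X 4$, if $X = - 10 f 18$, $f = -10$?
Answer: $7200$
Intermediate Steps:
$X = 1800$ ($X = \left(-10\right) \left(-10\right) 18 = 100 \cdot 18 = 1800$)
$X 4 = 1800 \cdot 4 = 7200$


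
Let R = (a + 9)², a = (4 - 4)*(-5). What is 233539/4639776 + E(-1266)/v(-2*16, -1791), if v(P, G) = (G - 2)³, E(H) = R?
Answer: 1346170792933667/26744709366246432 ≈ 0.050334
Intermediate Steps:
a = 0 (a = 0*(-5) = 0)
R = 81 (R = (0 + 9)² = 9² = 81)
E(H) = 81
v(P, G) = (-2 + G)³
233539/4639776 + E(-1266)/v(-2*16, -1791) = 233539/4639776 + 81/((-2 - 1791)³) = 233539*(1/4639776) + 81/((-1793)³) = 233539/4639776 + 81/(-5764224257) = 233539/4639776 + 81*(-1/5764224257) = 233539/4639776 - 81/5764224257 = 1346170792933667/26744709366246432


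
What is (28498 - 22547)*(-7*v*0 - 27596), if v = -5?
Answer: -164223796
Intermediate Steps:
(28498 - 22547)*(-7*v*0 - 27596) = (28498 - 22547)*(-7*(-5)*0 - 27596) = 5951*(35*0 - 27596) = 5951*(0 - 27596) = 5951*(-27596) = -164223796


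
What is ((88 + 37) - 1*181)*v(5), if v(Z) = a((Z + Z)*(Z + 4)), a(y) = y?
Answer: -5040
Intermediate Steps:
v(Z) = 2*Z*(4 + Z) (v(Z) = (Z + Z)*(Z + 4) = (2*Z)*(4 + Z) = 2*Z*(4 + Z))
((88 + 37) - 1*181)*v(5) = ((88 + 37) - 1*181)*(2*5*(4 + 5)) = (125 - 181)*(2*5*9) = -56*90 = -5040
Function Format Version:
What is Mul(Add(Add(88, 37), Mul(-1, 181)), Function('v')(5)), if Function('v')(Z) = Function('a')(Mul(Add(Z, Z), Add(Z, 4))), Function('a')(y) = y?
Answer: -5040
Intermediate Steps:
Function('v')(Z) = Mul(2, Z, Add(4, Z)) (Function('v')(Z) = Mul(Add(Z, Z), Add(Z, 4)) = Mul(Mul(2, Z), Add(4, Z)) = Mul(2, Z, Add(4, Z)))
Mul(Add(Add(88, 37), Mul(-1, 181)), Function('v')(5)) = Mul(Add(Add(88, 37), Mul(-1, 181)), Mul(2, 5, Add(4, 5))) = Mul(Add(125, -181), Mul(2, 5, 9)) = Mul(-56, 90) = -5040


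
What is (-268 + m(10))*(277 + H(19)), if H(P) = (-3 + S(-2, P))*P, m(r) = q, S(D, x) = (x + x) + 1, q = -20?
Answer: -276768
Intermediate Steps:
S(D, x) = 1 + 2*x (S(D, x) = 2*x + 1 = 1 + 2*x)
m(r) = -20
H(P) = P*(-2 + 2*P) (H(P) = (-3 + (1 + 2*P))*P = (-2 + 2*P)*P = P*(-2 + 2*P))
(-268 + m(10))*(277 + H(19)) = (-268 - 20)*(277 + 2*19*(-1 + 19)) = -288*(277 + 2*19*18) = -288*(277 + 684) = -288*961 = -276768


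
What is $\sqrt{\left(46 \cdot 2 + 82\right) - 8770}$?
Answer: $2 i \sqrt{2149} \approx 92.715 i$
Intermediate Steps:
$\sqrt{\left(46 \cdot 2 + 82\right) - 8770} = \sqrt{\left(92 + 82\right) - 8770} = \sqrt{174 - 8770} = \sqrt{-8596} = 2 i \sqrt{2149}$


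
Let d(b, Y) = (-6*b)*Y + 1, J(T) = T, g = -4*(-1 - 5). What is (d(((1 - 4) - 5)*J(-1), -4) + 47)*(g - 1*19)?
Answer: 1200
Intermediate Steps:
g = 24 (g = -4*(-6) = 24)
d(b, Y) = 1 - 6*Y*b (d(b, Y) = -6*Y*b + 1 = 1 - 6*Y*b)
(d(((1 - 4) - 5)*J(-1), -4) + 47)*(g - 1*19) = ((1 - 6*(-4)*((1 - 4) - 5)*(-1)) + 47)*(24 - 1*19) = ((1 - 6*(-4)*(-3 - 5)*(-1)) + 47)*(24 - 19) = ((1 - 6*(-4)*(-8*(-1))) + 47)*5 = ((1 - 6*(-4)*8) + 47)*5 = ((1 + 192) + 47)*5 = (193 + 47)*5 = 240*5 = 1200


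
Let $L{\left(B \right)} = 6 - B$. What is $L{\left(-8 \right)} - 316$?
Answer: $-302$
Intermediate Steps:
$L{\left(-8 \right)} - 316 = \left(6 - -8\right) - 316 = \left(6 + 8\right) - 316 = 14 - 316 = -302$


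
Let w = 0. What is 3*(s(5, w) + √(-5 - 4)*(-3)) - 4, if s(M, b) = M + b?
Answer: 11 - 27*I ≈ 11.0 - 27.0*I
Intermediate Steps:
3*(s(5, w) + √(-5 - 4)*(-3)) - 4 = 3*((5 + 0) + √(-5 - 4)*(-3)) - 4 = 3*(5 + √(-9)*(-3)) - 4 = 3*(5 + (3*I)*(-3)) - 4 = 3*(5 - 9*I) - 4 = (15 - 27*I) - 4 = 11 - 27*I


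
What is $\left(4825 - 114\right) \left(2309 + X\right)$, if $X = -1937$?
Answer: $1752492$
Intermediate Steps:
$\left(4825 - 114\right) \left(2309 + X\right) = \left(4825 - 114\right) \left(2309 - 1937\right) = 4711 \cdot 372 = 1752492$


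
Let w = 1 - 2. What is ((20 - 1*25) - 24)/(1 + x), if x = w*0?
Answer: -29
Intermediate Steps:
w = -1
x = 0 (x = -1*0 = 0)
((20 - 1*25) - 24)/(1 + x) = ((20 - 1*25) - 24)/(1 + 0) = ((20 - 25) - 24)/1 = (-5 - 24)*1 = -29*1 = -29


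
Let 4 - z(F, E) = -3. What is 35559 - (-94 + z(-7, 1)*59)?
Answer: 35240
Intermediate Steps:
z(F, E) = 7 (z(F, E) = 4 - 1*(-3) = 4 + 3 = 7)
35559 - (-94 + z(-7, 1)*59) = 35559 - (-94 + 7*59) = 35559 - (-94 + 413) = 35559 - 1*319 = 35559 - 319 = 35240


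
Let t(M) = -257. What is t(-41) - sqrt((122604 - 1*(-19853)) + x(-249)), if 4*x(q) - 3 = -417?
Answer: -257 - sqrt(569414)/2 ≈ -634.30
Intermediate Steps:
x(q) = -207/2 (x(q) = 3/4 + (1/4)*(-417) = 3/4 - 417/4 = -207/2)
t(-41) - sqrt((122604 - 1*(-19853)) + x(-249)) = -257 - sqrt((122604 - 1*(-19853)) - 207/2) = -257 - sqrt((122604 + 19853) - 207/2) = -257 - sqrt(142457 - 207/2) = -257 - sqrt(284707/2) = -257 - sqrt(569414)/2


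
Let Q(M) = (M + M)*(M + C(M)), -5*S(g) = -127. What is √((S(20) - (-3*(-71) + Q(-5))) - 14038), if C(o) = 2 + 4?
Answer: I*√355390/5 ≈ 119.23*I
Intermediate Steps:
S(g) = 127/5 (S(g) = -⅕*(-127) = 127/5)
C(o) = 6
Q(M) = 2*M*(6 + M) (Q(M) = (M + M)*(M + 6) = (2*M)*(6 + M) = 2*M*(6 + M))
√((S(20) - (-3*(-71) + Q(-5))) - 14038) = √((127/5 - (-3*(-71) + 2*(-5)*(6 - 5))) - 14038) = √((127/5 - (213 + 2*(-5)*1)) - 14038) = √((127/5 - (213 - 10)) - 14038) = √((127/5 - 1*203) - 14038) = √((127/5 - 203) - 14038) = √(-888/5 - 14038) = √(-71078/5) = I*√355390/5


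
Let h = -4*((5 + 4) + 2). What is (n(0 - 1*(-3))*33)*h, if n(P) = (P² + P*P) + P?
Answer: -30492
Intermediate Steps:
n(P) = P + 2*P² (n(P) = (P² + P²) + P = 2*P² + P = P + 2*P²)
h = -44 (h = -4*(9 + 2) = -4*11 = -44)
(n(0 - 1*(-3))*33)*h = (((0 - 1*(-3))*(1 + 2*(0 - 1*(-3))))*33)*(-44) = (((0 + 3)*(1 + 2*(0 + 3)))*33)*(-44) = ((3*(1 + 2*3))*33)*(-44) = ((3*(1 + 6))*33)*(-44) = ((3*7)*33)*(-44) = (21*33)*(-44) = 693*(-44) = -30492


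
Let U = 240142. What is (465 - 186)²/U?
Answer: 77841/240142 ≈ 0.32415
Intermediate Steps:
(465 - 186)²/U = (465 - 186)²/240142 = 279²*(1/240142) = 77841*(1/240142) = 77841/240142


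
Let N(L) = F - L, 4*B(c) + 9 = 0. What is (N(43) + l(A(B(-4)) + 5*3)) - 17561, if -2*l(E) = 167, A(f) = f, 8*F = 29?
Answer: -141471/8 ≈ -17684.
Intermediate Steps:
F = 29/8 (F = (1/8)*29 = 29/8 ≈ 3.6250)
B(c) = -9/4 (B(c) = -9/4 + (1/4)*0 = -9/4 + 0 = -9/4)
N(L) = 29/8 - L
l(E) = -167/2 (l(E) = -1/2*167 = -167/2)
(N(43) + l(A(B(-4)) + 5*3)) - 17561 = ((29/8 - 1*43) - 167/2) - 17561 = ((29/8 - 43) - 167/2) - 17561 = (-315/8 - 167/2) - 17561 = -983/8 - 17561 = -141471/8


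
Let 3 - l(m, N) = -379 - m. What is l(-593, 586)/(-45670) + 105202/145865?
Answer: 967070571/1332330910 ≈ 0.72585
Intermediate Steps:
l(m, N) = 382 + m (l(m, N) = 3 - (-379 - m) = 3 + (379 + m) = 382 + m)
l(-593, 586)/(-45670) + 105202/145865 = (382 - 593)/(-45670) + 105202/145865 = -211*(-1/45670) + 105202*(1/145865) = 211/45670 + 105202/145865 = 967070571/1332330910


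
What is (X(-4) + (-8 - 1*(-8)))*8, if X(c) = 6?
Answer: 48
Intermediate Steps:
(X(-4) + (-8 - 1*(-8)))*8 = (6 + (-8 - 1*(-8)))*8 = (6 + (-8 + 8))*8 = (6 + 0)*8 = 6*8 = 48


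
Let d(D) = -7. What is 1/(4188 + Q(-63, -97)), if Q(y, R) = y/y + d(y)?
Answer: 1/4182 ≈ 0.00023912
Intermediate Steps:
Q(y, R) = -6 (Q(y, R) = y/y - 7 = 1 - 7 = -6)
1/(4188 + Q(-63, -97)) = 1/(4188 - 6) = 1/4182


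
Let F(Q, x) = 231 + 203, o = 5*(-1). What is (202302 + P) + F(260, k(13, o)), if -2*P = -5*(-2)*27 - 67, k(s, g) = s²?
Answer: 405269/2 ≈ 2.0263e+5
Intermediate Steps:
o = -5
F(Q, x) = 434
P = -203/2 (P = -(-5*(-2)*27 - 67)/2 = -(10*27 - 67)/2 = -(270 - 67)/2 = -½*203 = -203/2 ≈ -101.50)
(202302 + P) + F(260, k(13, o)) = (202302 - 203/2) + 434 = 404401/2 + 434 = 405269/2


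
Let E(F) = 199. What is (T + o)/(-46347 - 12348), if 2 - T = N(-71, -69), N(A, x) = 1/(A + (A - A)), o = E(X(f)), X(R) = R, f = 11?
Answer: -14272/4167345 ≈ -0.0034247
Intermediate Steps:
o = 199
N(A, x) = 1/A (N(A, x) = 1/(A + 0) = 1/A)
T = 143/71 (T = 2 - 1/(-71) = 2 - 1*(-1/71) = 2 + 1/71 = 143/71 ≈ 2.0141)
(T + o)/(-46347 - 12348) = (143/71 + 199)/(-46347 - 12348) = (14272/71)/(-58695) = (14272/71)*(-1/58695) = -14272/4167345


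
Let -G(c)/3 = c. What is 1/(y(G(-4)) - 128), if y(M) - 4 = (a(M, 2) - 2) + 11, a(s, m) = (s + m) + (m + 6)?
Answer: -1/93 ≈ -0.010753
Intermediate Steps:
G(c) = -3*c
a(s, m) = 6 + s + 2*m (a(s, m) = (m + s) + (6 + m) = 6 + s + 2*m)
y(M) = 23 + M (y(M) = 4 + (((6 + M + 2*2) - 2) + 11) = 4 + (((6 + M + 4) - 2) + 11) = 4 + (((10 + M) - 2) + 11) = 4 + ((8 + M) + 11) = 4 + (19 + M) = 23 + M)
1/(y(G(-4)) - 128) = 1/((23 - 3*(-4)) - 128) = 1/((23 + 12) - 128) = 1/(35 - 128) = 1/(-93) = -1/93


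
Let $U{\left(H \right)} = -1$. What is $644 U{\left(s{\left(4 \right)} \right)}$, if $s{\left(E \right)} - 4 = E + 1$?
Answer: $-644$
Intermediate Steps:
$s{\left(E \right)} = 5 + E$ ($s{\left(E \right)} = 4 + \left(E + 1\right) = 4 + \left(1 + E\right) = 5 + E$)
$644 U{\left(s{\left(4 \right)} \right)} = 644 \left(-1\right) = -644$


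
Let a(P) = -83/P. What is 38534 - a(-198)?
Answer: 7629649/198 ≈ 38534.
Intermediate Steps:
38534 - a(-198) = 38534 - (-83)/(-198) = 38534 - (-83)*(-1)/198 = 38534 - 1*83/198 = 38534 - 83/198 = 7629649/198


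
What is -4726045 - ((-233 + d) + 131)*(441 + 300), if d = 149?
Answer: -4760872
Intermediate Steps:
-4726045 - ((-233 + d) + 131)*(441 + 300) = -4726045 - ((-233 + 149) + 131)*(441 + 300) = -4726045 - (-84 + 131)*741 = -4726045 - 47*741 = -4726045 - 1*34827 = -4726045 - 34827 = -4760872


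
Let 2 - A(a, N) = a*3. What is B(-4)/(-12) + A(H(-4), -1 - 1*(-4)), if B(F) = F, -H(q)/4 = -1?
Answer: -29/3 ≈ -9.6667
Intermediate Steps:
H(q) = 4 (H(q) = -4*(-1) = 4)
A(a, N) = 2 - 3*a (A(a, N) = 2 - a*3 = 2 - 3*a)
B(-4)/(-12) + A(H(-4), -1 - 1*(-4)) = -4/(-12) + (2 - 3*4) = -1/12*(-4) + (2 - 12) = 1/3 - 10 = -29/3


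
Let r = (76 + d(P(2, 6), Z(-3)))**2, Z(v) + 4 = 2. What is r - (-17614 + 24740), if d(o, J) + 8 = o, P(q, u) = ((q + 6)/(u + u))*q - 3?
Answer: -24533/9 ≈ -2725.9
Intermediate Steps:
Z(v) = -2 (Z(v) = -4 + 2 = -2)
P(q, u) = -3 + q*(6 + q)/(2*u) (P(q, u) = ((6 + q)/((2*u)))*q - 3 = ((6 + q)*(1/(2*u)))*q - 3 = ((6 + q)/(2*u))*q - 3 = q*(6 + q)/(2*u) - 3 = -3 + q*(6 + q)/(2*u))
d(o, J) = -8 + o
r = 39601/9 (r = (76 + (-8 + (1/2)*(2**2 - 6*6 + 6*2)/6))**2 = (76 + (-8 + (1/2)*(1/6)*(4 - 36 + 12)))**2 = (76 + (-8 + (1/2)*(1/6)*(-20)))**2 = (76 + (-8 - 5/3))**2 = (76 - 29/3)**2 = (199/3)**2 = 39601/9 ≈ 4400.1)
r - (-17614 + 24740) = 39601/9 - (-17614 + 24740) = 39601/9 - 1*7126 = 39601/9 - 7126 = -24533/9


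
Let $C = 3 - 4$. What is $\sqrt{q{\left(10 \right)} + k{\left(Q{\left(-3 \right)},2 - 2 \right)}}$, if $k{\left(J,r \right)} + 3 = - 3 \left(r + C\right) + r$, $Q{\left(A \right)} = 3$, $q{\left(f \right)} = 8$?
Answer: $2 \sqrt{2} \approx 2.8284$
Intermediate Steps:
$C = -1$
$k{\left(J,r \right)} = - 2 r$ ($k{\left(J,r \right)} = -3 + \left(- 3 \left(r - 1\right) + r\right) = -3 + \left(- 3 \left(-1 + r\right) + r\right) = -3 - \left(-3 + 2 r\right) = - 2 r$)
$\sqrt{q{\left(10 \right)} + k{\left(Q{\left(-3 \right)},2 - 2 \right)}} = \sqrt{8 - 2 \left(2 - 2\right)} = \sqrt{8 - 0} = \sqrt{8 + 0} = \sqrt{8} = 2 \sqrt{2}$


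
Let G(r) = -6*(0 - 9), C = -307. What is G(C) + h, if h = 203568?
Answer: 203622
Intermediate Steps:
G(r) = 54 (G(r) = -6*(-9) = 54)
G(C) + h = 54 + 203568 = 203622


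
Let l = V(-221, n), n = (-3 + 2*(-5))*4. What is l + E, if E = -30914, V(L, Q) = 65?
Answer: -30849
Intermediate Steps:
n = -52 (n = (-3 - 10)*4 = -13*4 = -52)
l = 65
l + E = 65 - 30914 = -30849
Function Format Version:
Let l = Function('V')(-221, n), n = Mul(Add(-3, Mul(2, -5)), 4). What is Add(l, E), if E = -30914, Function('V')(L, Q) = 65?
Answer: -30849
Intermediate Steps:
n = -52 (n = Mul(Add(-3, -10), 4) = Mul(-13, 4) = -52)
l = 65
Add(l, E) = Add(65, -30914) = -30849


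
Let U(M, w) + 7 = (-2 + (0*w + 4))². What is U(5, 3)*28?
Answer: -84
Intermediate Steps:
U(M, w) = -3 (U(M, w) = -7 + (-2 + (0*w + 4))² = -7 + (-2 + (0 + 4))² = -7 + (-2 + 4)² = -7 + 2² = -7 + 4 = -3)
U(5, 3)*28 = -3*28 = -84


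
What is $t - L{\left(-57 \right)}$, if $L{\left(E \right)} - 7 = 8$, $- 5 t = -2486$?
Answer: $\frac{2411}{5} \approx 482.2$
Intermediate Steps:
$t = \frac{2486}{5}$ ($t = \left(- \frac{1}{5}\right) \left(-2486\right) = \frac{2486}{5} \approx 497.2$)
$L{\left(E \right)} = 15$ ($L{\left(E \right)} = 7 + 8 = 15$)
$t - L{\left(-57 \right)} = \frac{2486}{5} - 15 = \frac{2411}{5}$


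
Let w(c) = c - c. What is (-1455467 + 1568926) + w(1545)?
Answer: 113459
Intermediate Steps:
w(c) = 0
(-1455467 + 1568926) + w(1545) = (-1455467 + 1568926) + 0 = 113459 + 0 = 113459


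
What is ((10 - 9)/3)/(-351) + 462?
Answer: 486485/1053 ≈ 462.00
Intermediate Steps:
((10 - 9)/3)/(-351) + 462 = -1/1053 + 462 = 486485/1053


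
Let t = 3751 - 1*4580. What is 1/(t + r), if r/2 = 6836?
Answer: 1/12843 ≈ 7.7863e-5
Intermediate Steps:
t = -829 (t = 3751 - 4580 = -829)
r = 13672 (r = 2*6836 = 13672)
1/(t + r) = 1/(-829 + 13672) = 1/12843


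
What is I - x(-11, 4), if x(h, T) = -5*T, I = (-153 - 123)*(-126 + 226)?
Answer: -27580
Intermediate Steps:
I = -27600 (I = -276*100 = -27600)
I - x(-11, 4) = -27600 - (-5)*4 = -27600 - 1*(-20) = -27600 + 20 = -27580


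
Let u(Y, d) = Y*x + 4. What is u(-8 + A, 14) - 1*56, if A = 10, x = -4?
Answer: -60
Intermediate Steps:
u(Y, d) = 4 - 4*Y (u(Y, d) = Y*(-4) + 4 = -4*Y + 4 = 4 - 4*Y)
u(-8 + A, 14) - 1*56 = (4 - 4*(-8 + 10)) - 1*56 = (4 - 4*2) - 56 = (4 - 8) - 56 = -4 - 56 = -60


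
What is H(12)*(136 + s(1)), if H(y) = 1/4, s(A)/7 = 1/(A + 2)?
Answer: 415/12 ≈ 34.583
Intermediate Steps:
s(A) = 7/(2 + A) (s(A) = 7/(A + 2) = 7/(2 + A))
H(y) = 1/4
H(12)*(136 + s(1)) = (136 + 7/(2 + 1))/4 = (136 + 7/3)/4 = (1/4)*(415/3) = 415/12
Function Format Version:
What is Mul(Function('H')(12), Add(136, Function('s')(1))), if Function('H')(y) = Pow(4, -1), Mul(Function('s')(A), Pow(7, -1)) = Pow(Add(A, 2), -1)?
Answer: Rational(415, 12) ≈ 34.583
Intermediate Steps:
Function('s')(A) = Mul(7, Pow(Add(2, A), -1)) (Function('s')(A) = Mul(7, Pow(Add(A, 2), -1)) = Mul(7, Pow(Add(2, A), -1)))
Function('H')(y) = Rational(1, 4)
Mul(Function('H')(12), Add(136, Function('s')(1))) = Mul(Rational(1, 4), Add(136, Mul(7, Pow(Add(2, 1), -1)))) = Mul(Rational(1, 4), Add(136, Mul(7, Pow(3, -1)))) = Mul(Rational(1, 4), Add(136, Mul(7, Rational(1, 3)))) = Mul(Rational(1, 4), Add(136, Rational(7, 3))) = Mul(Rational(1, 4), Rational(415, 3)) = Rational(415, 12)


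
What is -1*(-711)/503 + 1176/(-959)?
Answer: 12903/68911 ≈ 0.18724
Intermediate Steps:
-1*(-711)/503 + 1176/(-959) = 711*(1/503) + 1176*(-1/959) = 711/503 - 168/137 = 12903/68911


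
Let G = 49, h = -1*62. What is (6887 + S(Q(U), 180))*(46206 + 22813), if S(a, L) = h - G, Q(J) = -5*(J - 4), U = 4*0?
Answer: 467672744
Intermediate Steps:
U = 0
h = -62
Q(J) = 20 - 5*J (Q(J) = -5*(-4 + J) = 20 - 5*J)
S(a, L) = -111 (S(a, L) = -62 - 1*49 = -62 - 49 = -111)
(6887 + S(Q(U), 180))*(46206 + 22813) = (6887 - 111)*(46206 + 22813) = 6776*69019 = 467672744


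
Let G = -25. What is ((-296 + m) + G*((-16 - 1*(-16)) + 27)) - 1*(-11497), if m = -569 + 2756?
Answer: 12713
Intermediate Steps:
m = 2187
((-296 + m) + G*((-16 - 1*(-16)) + 27)) - 1*(-11497) = ((-296 + 2187) - 25*((-16 - 1*(-16)) + 27)) - 1*(-11497) = (1891 - 25*((-16 + 16) + 27)) + 11497 = (1891 - 25*(0 + 27)) + 11497 = (1891 - 25*27) + 11497 = (1891 - 675) + 11497 = 1216 + 11497 = 12713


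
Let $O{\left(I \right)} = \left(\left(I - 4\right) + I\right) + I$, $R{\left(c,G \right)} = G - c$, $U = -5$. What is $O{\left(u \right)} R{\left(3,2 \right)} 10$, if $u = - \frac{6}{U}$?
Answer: $4$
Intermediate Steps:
$u = \frac{6}{5}$ ($u = - \frac{6}{-5} = \left(-6\right) \left(- \frac{1}{5}\right) = \frac{6}{5} \approx 1.2$)
$O{\left(I \right)} = -4 + 3 I$ ($O{\left(I \right)} = \left(\left(-4 + I\right) + I\right) + I = \left(-4 + 2 I\right) + I = -4 + 3 I$)
$O{\left(u \right)} R{\left(3,2 \right)} 10 = \left(-4 + 3 \cdot \frac{6}{5}\right) \left(2 - 3\right) 10 = \left(-4 + \frac{18}{5}\right) \left(2 - 3\right) 10 = \left(- \frac{2}{5}\right) \left(-1\right) 10 = \frac{2}{5} \cdot 10 = 4$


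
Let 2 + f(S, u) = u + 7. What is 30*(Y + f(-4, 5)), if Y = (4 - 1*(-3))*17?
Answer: 3870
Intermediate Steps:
f(S, u) = 5 + u (f(S, u) = -2 + (u + 7) = -2 + (7 + u) = 5 + u)
Y = 119 (Y = (4 + 3)*17 = 7*17 = 119)
30*(Y + f(-4, 5)) = 30*(119 + (5 + 5)) = 30*(119 + 10) = 30*129 = 3870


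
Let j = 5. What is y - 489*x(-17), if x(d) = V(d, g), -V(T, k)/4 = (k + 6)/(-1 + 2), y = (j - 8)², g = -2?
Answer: 7833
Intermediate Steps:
y = 9 (y = (5 - 8)² = (-3)² = 9)
V(T, k) = -24 - 4*k (V(T, k) = -4*(k + 6)/(-1 + 2) = -4*(6 + k)/1 = -4*(6 + k) = -24 - 4*k)
x(d) = -16 (x(d) = -24 - 4*(-2) = -24 + 8 = -16)
y - 489*x(-17) = 9 - 489*(-16) = 9 + 7824 = 7833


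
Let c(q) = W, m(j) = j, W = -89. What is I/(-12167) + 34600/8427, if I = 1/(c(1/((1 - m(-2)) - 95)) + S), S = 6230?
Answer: 861742372591/209881589523 ≈ 4.1059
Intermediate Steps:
c(q) = -89
I = 1/6141 (I = 1/(-89 + 6230) = 1/6141 ≈ 0.00016284)
I/(-12167) + 34600/8427 = (1/6141)/(-12167) + 34600/8427 = (1/6141)*(-1/12167) + 34600*(1/8427) = -1/74717547 + 34600/8427 = 861742372591/209881589523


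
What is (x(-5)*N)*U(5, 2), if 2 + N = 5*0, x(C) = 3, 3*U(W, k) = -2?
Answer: 4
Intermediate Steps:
U(W, k) = -⅔ (U(W, k) = (⅓)*(-2) = -⅔)
N = -2 (N = -2 + 5*0 = -2 + 0 = -2)
(x(-5)*N)*U(5, 2) = (3*(-2))*(-⅔) = -6*(-⅔) = 4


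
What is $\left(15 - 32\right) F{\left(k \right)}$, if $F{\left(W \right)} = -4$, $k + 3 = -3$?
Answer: $68$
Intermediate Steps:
$k = -6$ ($k = -3 - 3 = -6$)
$\left(15 - 32\right) F{\left(k \right)} = \left(15 - 32\right) \left(-4\right) = \left(-17\right) \left(-4\right) = 68$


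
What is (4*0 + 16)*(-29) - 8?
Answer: -472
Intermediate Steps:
(4*0 + 16)*(-29) - 8 = (0 + 16)*(-29) - 8 = 16*(-29) - 8 = -464 - 8 = -472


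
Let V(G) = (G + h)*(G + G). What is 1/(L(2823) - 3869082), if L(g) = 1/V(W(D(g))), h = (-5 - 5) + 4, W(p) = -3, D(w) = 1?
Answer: -54/208930427 ≈ -2.5846e-7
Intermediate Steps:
h = -6 (h = -10 + 4 = -6)
V(G) = 2*G*(-6 + G) (V(G) = (G - 6)*(G + G) = (-6 + G)*(2*G) = 2*G*(-6 + G))
L(g) = 1/54 (L(g) = 1/(2*(-3)*(-6 - 3)) = 1/(2*(-3)*(-9)) = 1/54)
1/(L(2823) - 3869082) = 1/(1/54 - 3869082) = 1/(-208930427/54) = -54/208930427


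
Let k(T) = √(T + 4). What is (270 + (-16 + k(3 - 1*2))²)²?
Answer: 287081 - 33984*√5 ≈ 2.1109e+5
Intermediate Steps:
k(T) = √(4 + T)
(270 + (-16 + k(3 - 1*2))²)² = (270 + (-16 + √(4 + (3 - 1*2)))²)² = (270 + (-16 + √(4 + (3 - 2)))²)² = (270 + (-16 + √(4 + 1))²)² = (270 + (-16 + √5)²)²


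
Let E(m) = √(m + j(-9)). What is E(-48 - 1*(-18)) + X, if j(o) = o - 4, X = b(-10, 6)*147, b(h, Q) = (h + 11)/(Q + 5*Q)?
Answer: 49/12 + I*√43 ≈ 4.0833 + 6.5574*I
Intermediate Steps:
b(h, Q) = (11 + h)/(6*Q) (b(h, Q) = (11 + h)/((6*Q)) = (11 + h)*(1/(6*Q)) = (11 + h)/(6*Q))
X = 49/12 (X = ((⅙)*(11 - 10)/6)*147 = ((⅙)*(⅙)*1)*147 = (1/36)*147 = 49/12 ≈ 4.0833)
j(o) = -4 + o
E(m) = √(-13 + m) (E(m) = √(m + (-4 - 9)) = √(m - 13) = √(-13 + m))
E(-48 - 1*(-18)) + X = √(-13 + (-48 - 1*(-18))) + 49/12 = √(-13 + (-48 + 18)) + 49/12 = √(-13 - 30) + 49/12 = √(-43) + 49/12 = I*√43 + 49/12 = 49/12 + I*√43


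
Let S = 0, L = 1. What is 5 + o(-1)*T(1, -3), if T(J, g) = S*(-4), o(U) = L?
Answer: 5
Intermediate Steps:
o(U) = 1
T(J, g) = 0 (T(J, g) = 0*(-4) = 0)
5 + o(-1)*T(1, -3) = 5 + 1*0 = 5 + 0 = 5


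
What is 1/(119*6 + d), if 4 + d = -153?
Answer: 1/557 ≈ 0.0017953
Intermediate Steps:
d = -157 (d = -4 - 153 = -157)
1/(119*6 + d) = 1/(119*6 - 157) = 1/(714 - 157) = 1/557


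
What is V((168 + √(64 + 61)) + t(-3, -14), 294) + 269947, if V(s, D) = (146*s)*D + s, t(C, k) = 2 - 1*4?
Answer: 7395497 + 214625*√5 ≈ 7.8754e+6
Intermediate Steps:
t(C, k) = -2 (t(C, k) = 2 - 4 = -2)
V(s, D) = s + 146*D*s (V(s, D) = 146*D*s + s = s + 146*D*s)
V((168 + √(64 + 61)) + t(-3, -14), 294) + 269947 = ((168 + √(64 + 61)) - 2)*(1 + 146*294) + 269947 = ((168 + √125) - 2)*(1 + 42924) + 269947 = ((168 + 5*√5) - 2)*42925 + 269947 = (166 + 5*√5)*42925 + 269947 = (7125550 + 214625*√5) + 269947 = 7395497 + 214625*√5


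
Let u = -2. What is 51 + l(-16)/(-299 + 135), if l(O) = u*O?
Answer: 2083/41 ≈ 50.805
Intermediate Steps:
l(O) = -2*O
51 + l(-16)/(-299 + 135) = 51 + (-2*(-16))/(-299 + 135) = 51 + 32/(-164) = 51 - 1/164*32 = 51 - 8/41 = 2083/41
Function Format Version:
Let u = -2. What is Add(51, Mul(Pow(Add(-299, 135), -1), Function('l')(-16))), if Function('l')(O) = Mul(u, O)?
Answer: Rational(2083, 41) ≈ 50.805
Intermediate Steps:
Function('l')(O) = Mul(-2, O)
Add(51, Mul(Pow(Add(-299, 135), -1), Function('l')(-16))) = Add(51, Mul(Pow(Add(-299, 135), -1), Mul(-2, -16))) = Add(51, Mul(Pow(-164, -1), 32)) = Add(51, Mul(Rational(-1, 164), 32)) = Add(51, Rational(-8, 41)) = Rational(2083, 41)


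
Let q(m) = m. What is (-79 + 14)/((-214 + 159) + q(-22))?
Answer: 65/77 ≈ 0.84416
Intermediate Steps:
(-79 + 14)/((-214 + 159) + q(-22)) = (-79 + 14)/((-214 + 159) - 22) = -65/(-55 - 22) = -65/(-77) = -65*(-1/77) = 65/77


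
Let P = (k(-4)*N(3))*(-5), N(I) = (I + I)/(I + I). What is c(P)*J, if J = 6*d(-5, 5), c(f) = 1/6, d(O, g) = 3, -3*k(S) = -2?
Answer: 3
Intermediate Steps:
k(S) = 2/3 (k(S) = -1/3*(-2) = 2/3)
N(I) = 1 (N(I) = (2*I)/((2*I)) = (2*I)*(1/(2*I)) = 1)
P = -10/3 (P = ((2/3)*1)*(-5) = (2/3)*(-5) = -10/3 ≈ -3.3333)
c(f) = 1/6
J = 18 (J = 6*3 = 18)
c(P)*J = (1/6)*18 = 3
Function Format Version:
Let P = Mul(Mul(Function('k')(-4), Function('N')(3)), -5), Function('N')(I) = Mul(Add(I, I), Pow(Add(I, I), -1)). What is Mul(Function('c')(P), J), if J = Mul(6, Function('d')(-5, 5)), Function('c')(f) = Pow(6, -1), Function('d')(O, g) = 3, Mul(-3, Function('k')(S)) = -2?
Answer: 3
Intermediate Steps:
Function('k')(S) = Rational(2, 3) (Function('k')(S) = Mul(Rational(-1, 3), -2) = Rational(2, 3))
Function('N')(I) = 1 (Function('N')(I) = Mul(Mul(2, I), Pow(Mul(2, I), -1)) = Mul(Mul(2, I), Mul(Rational(1, 2), Pow(I, -1))) = 1)
P = Rational(-10, 3) (P = Mul(Mul(Rational(2, 3), 1), -5) = Mul(Rational(2, 3), -5) = Rational(-10, 3) ≈ -3.3333)
Function('c')(f) = Rational(1, 6)
J = 18 (J = Mul(6, 3) = 18)
Mul(Function('c')(P), J) = Mul(Rational(1, 6), 18) = 3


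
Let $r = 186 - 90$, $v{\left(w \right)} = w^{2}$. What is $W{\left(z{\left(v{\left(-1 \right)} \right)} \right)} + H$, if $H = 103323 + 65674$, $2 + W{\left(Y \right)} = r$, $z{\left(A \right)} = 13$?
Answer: $169091$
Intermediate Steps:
$r = 96$ ($r = 186 - 90 = 96$)
$W{\left(Y \right)} = 94$ ($W{\left(Y \right)} = -2 + 96 = 94$)
$H = 168997$
$W{\left(z{\left(v{\left(-1 \right)} \right)} \right)} + H = 94 + 168997 = 169091$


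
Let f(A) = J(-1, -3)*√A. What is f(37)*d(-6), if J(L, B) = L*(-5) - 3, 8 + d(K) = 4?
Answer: -8*√37 ≈ -48.662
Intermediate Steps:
d(K) = -4 (d(K) = -8 + 4 = -4)
J(L, B) = -3 - 5*L (J(L, B) = -5*L - 3 = -3 - 5*L)
f(A) = 2*√A (f(A) = (-3 - 5*(-1))*√A = (-3 + 5)*√A = 2*√A)
f(37)*d(-6) = (2*√37)*(-4) = -8*√37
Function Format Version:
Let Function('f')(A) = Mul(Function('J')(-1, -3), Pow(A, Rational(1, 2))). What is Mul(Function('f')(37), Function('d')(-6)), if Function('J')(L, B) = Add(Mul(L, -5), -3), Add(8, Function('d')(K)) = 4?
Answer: Mul(-8, Pow(37, Rational(1, 2))) ≈ -48.662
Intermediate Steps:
Function('d')(K) = -4 (Function('d')(K) = Add(-8, 4) = -4)
Function('J')(L, B) = Add(-3, Mul(-5, L)) (Function('J')(L, B) = Add(Mul(-5, L), -3) = Add(-3, Mul(-5, L)))
Function('f')(A) = Mul(2, Pow(A, Rational(1, 2))) (Function('f')(A) = Mul(Add(-3, Mul(-5, -1)), Pow(A, Rational(1, 2))) = Mul(Add(-3, 5), Pow(A, Rational(1, 2))) = Mul(2, Pow(A, Rational(1, 2))))
Mul(Function('f')(37), Function('d')(-6)) = Mul(Mul(2, Pow(37, Rational(1, 2))), -4) = Mul(-8, Pow(37, Rational(1, 2)))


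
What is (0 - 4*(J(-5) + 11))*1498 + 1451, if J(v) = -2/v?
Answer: -334289/5 ≈ -66858.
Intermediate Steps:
(0 - 4*(J(-5) + 11))*1498 + 1451 = (0 - 4*(-2/(-5) + 11))*1498 + 1451 = (0 - 4*(-2*(-⅕) + 11))*1498 + 1451 = (0 - 4*(⅖ + 11))*1498 + 1451 = (0 - 4*57/5)*1498 + 1451 = (0 - 228/5)*1498 + 1451 = -228/5*1498 + 1451 = -341544/5 + 1451 = -334289/5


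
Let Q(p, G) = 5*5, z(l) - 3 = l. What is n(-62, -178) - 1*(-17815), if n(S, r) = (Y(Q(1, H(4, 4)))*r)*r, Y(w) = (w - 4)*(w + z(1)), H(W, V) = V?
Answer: 19313371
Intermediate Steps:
z(l) = 3 + l
Q(p, G) = 25
Y(w) = (-4 + w)*(4 + w) (Y(w) = (w - 4)*(w + (3 + 1)) = (-4 + w)*(w + 4) = (-4 + w)*(4 + w))
n(S, r) = 609*r² (n(S, r) = ((-16 + 25²)*r)*r = ((-16 + 625)*r)*r = (609*r)*r = 609*r²)
n(-62, -178) - 1*(-17815) = 609*(-178)² - 1*(-17815) = 609*31684 + 17815 = 19295556 + 17815 = 19313371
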